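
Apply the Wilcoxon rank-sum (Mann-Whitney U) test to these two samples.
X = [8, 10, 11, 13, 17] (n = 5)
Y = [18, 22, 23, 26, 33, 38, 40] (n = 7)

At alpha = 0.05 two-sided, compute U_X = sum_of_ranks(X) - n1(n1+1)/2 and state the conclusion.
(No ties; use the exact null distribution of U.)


Step 1: Combine and sort all 12 observations; assign midranks.
sorted (value, group): (8,X), (10,X), (11,X), (13,X), (17,X), (18,Y), (22,Y), (23,Y), (26,Y), (33,Y), (38,Y), (40,Y)
ranks: 8->1, 10->2, 11->3, 13->4, 17->5, 18->6, 22->7, 23->8, 26->9, 33->10, 38->11, 40->12
Step 2: Rank sum for X: R1 = 1 + 2 + 3 + 4 + 5 = 15.
Step 3: U_X = R1 - n1(n1+1)/2 = 15 - 5*6/2 = 15 - 15 = 0.
       U_Y = n1*n2 - U_X = 35 - 0 = 35.
Step 4: No ties, so the exact null distribution of U (based on enumerating the C(12,5) = 792 equally likely rank assignments) gives the two-sided p-value.
Step 5: p-value = 0.002525; compare to alpha = 0.05. reject H0.

U_X = 0, p = 0.002525, reject H0 at alpha = 0.05.


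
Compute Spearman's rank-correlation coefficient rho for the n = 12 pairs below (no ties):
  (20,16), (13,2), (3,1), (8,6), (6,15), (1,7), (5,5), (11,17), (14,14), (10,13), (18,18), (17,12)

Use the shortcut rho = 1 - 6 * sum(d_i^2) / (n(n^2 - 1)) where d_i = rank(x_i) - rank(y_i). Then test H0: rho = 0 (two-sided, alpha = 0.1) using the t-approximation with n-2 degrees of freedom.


Step 1: Rank x and y separately (midranks; no ties here).
rank(x): 20->12, 13->8, 3->2, 8->5, 6->4, 1->1, 5->3, 11->7, 14->9, 10->6, 18->11, 17->10
rank(y): 16->10, 2->2, 1->1, 6->4, 15->9, 7->5, 5->3, 17->11, 14->8, 13->7, 18->12, 12->6
Step 2: d_i = R_x(i) - R_y(i); compute d_i^2.
  (12-10)^2=4, (8-2)^2=36, (2-1)^2=1, (5-4)^2=1, (4-9)^2=25, (1-5)^2=16, (3-3)^2=0, (7-11)^2=16, (9-8)^2=1, (6-7)^2=1, (11-12)^2=1, (10-6)^2=16
sum(d^2) = 118.
Step 3: rho = 1 - 6*118 / (12*(12^2 - 1)) = 1 - 708/1716 = 0.587413.
Step 4: Under H0, t = rho * sqrt((n-2)/(1-rho^2)) = 2.2953 ~ t(10).
Step 5: Two-sided p-value from the t-distribution with 10 df = 0.044609.
Step 6: alpha = 0.1. reject H0.

rho = 0.5874, p = 0.044609, reject H0 at alpha = 0.1.


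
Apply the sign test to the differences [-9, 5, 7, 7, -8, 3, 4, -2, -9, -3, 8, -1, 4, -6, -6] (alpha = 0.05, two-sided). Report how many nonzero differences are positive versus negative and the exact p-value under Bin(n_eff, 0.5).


Step 1: Discard zero differences. Original n = 15; n_eff = number of nonzero differences = 15.
Nonzero differences (with sign): -9, +5, +7, +7, -8, +3, +4, -2, -9, -3, +8, -1, +4, -6, -6
Step 2: Count signs: positive = 7, negative = 8.
Step 3: Under H0: P(positive) = 0.5, so the number of positives S ~ Bin(15, 0.5).
Step 4: Two-sided exact p-value = sum of Bin(15,0.5) probabilities at or below the observed probability = 1.000000.
Step 5: alpha = 0.05. fail to reject H0.

n_eff = 15, pos = 7, neg = 8, p = 1.000000, fail to reject H0.


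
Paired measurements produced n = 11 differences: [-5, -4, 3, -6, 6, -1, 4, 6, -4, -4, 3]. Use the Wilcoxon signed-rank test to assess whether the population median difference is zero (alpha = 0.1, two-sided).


Step 1: Drop any zero differences (none here) and take |d_i|.
|d| = [5, 4, 3, 6, 6, 1, 4, 6, 4, 4, 3]
Step 2: Midrank |d_i| (ties get averaged ranks).
ranks: |5|->8, |4|->5.5, |3|->2.5, |6|->10, |6|->10, |1|->1, |4|->5.5, |6|->10, |4|->5.5, |4|->5.5, |3|->2.5
Step 3: Attach original signs; sum ranks with positive sign and with negative sign.
W+ = 2.5 + 10 + 5.5 + 10 + 2.5 = 30.5
W- = 8 + 5.5 + 10 + 1 + 5.5 + 5.5 = 35.5
(Check: W+ + W- = 66 should equal n(n+1)/2 = 66.)
Step 4: Test statistic W = min(W+, W-) = 30.5.
Step 5: Ties in |d|, so use the tie-corrected normal approximation.
        E[W] = n(n+1)/4 = 11*12/4 = 33.
        Tie groups: |d|=3 (t=2), |d|=4 (t=4), |d|=6 (t=3); sum(t^3 - t) = 90.
        Var[W] = n(n+1)(2n+1)/24 - sum(t^3-t)/48 = 3036/24 - 90/48 = 124.625.
        z = (W - E[W]) / sqrt(Var[W]) = (30.5 - 33) / 11.1636 = -0.2239.
        Two-sided p = 2*Phi(z) = 0.822802.
Step 6: alpha = 0.1. fail to reject H0.

W+ = 30.5, W- = 35.5, W = min = 30.5, p = 0.822802, fail to reject H0.


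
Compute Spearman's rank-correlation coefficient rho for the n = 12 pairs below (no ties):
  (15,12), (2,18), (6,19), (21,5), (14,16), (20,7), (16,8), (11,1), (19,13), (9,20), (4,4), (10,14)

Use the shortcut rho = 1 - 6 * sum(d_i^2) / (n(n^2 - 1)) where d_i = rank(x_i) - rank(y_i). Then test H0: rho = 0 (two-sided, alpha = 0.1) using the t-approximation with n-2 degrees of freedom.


Step 1: Rank x and y separately (midranks; no ties here).
rank(x): 15->8, 2->1, 6->3, 21->12, 14->7, 20->11, 16->9, 11->6, 19->10, 9->4, 4->2, 10->5
rank(y): 12->6, 18->10, 19->11, 5->3, 16->9, 7->4, 8->5, 1->1, 13->7, 20->12, 4->2, 14->8
Step 2: d_i = R_x(i) - R_y(i); compute d_i^2.
  (8-6)^2=4, (1-10)^2=81, (3-11)^2=64, (12-3)^2=81, (7-9)^2=4, (11-4)^2=49, (9-5)^2=16, (6-1)^2=25, (10-7)^2=9, (4-12)^2=64, (2-2)^2=0, (5-8)^2=9
sum(d^2) = 406.
Step 3: rho = 1 - 6*406 / (12*(12^2 - 1)) = 1 - 2436/1716 = -0.419580.
Step 4: Under H0, t = rho * sqrt((n-2)/(1-rho^2)) = -1.4617 ~ t(10).
Step 5: Two-sided p-value from the t-distribution with 10 df = 0.174519.
Step 6: alpha = 0.1. fail to reject H0.

rho = -0.4196, p = 0.174519, fail to reject H0 at alpha = 0.1.


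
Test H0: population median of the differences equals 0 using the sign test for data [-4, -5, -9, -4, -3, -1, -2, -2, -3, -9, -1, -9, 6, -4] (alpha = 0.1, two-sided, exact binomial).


Step 1: Discard zero differences. Original n = 14; n_eff = number of nonzero differences = 14.
Nonzero differences (with sign): -4, -5, -9, -4, -3, -1, -2, -2, -3, -9, -1, -9, +6, -4
Step 2: Count signs: positive = 1, negative = 13.
Step 3: Under H0: P(positive) = 0.5, so the number of positives S ~ Bin(14, 0.5).
Step 4: Two-sided exact p-value = sum of Bin(14,0.5) probabilities at or below the observed probability = 0.001831.
Step 5: alpha = 0.1. reject H0.

n_eff = 14, pos = 1, neg = 13, p = 0.001831, reject H0.


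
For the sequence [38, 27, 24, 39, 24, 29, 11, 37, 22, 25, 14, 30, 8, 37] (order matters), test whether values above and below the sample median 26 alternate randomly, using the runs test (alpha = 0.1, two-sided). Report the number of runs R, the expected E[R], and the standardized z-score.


Step 1: Compute median = 26; label A = above, B = below.
Labels in order: AABABABABBBABA  (n_A = 7, n_B = 7)
Step 2: Count runs R = 11.
Step 3: Under H0 (random ordering), E[R] = 2*n_A*n_B/(n_A+n_B) + 1 = 2*7*7/14 + 1 = 8.0000.
        Var[R] = 2*n_A*n_B*(2*n_A*n_B - n_A - n_B) / ((n_A+n_B)^2 * (n_A+n_B-1)) = 8232/2548 = 3.2308.
        SD[R] = 1.7974.
Step 4: Continuity-corrected z = (R - 0.5 - E[R]) / SD[R] = (11 - 0.5 - 8.0000) / 1.7974 = 1.3909.
Step 5: Two-sided p-value via normal approximation = 2*(1 - Phi(|z|)) = 0.164264.
Step 6: alpha = 0.1. fail to reject H0.

R = 11, z = 1.3909, p = 0.164264, fail to reject H0.


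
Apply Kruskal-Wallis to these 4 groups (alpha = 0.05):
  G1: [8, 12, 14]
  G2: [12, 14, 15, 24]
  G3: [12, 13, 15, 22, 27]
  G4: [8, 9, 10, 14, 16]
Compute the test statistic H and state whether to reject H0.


Step 1: Combine all N = 17 observations and assign midranks.
sorted (value, group, rank): (8,G1,1.5), (8,G4,1.5), (9,G4,3), (10,G4,4), (12,G1,6), (12,G2,6), (12,G3,6), (13,G3,8), (14,G1,10), (14,G2,10), (14,G4,10), (15,G2,12.5), (15,G3,12.5), (16,G4,14), (22,G3,15), (24,G2,16), (27,G3,17)
Step 2: Sum ranks within each group.
R_1 = 17.5 (n_1 = 3)
R_2 = 44.5 (n_2 = 4)
R_3 = 58.5 (n_3 = 5)
R_4 = 32.5 (n_4 = 5)
Step 3: H = 12/(N(N+1)) * sum(R_i^2/n_i) - 3(N+1)
     = 12/(17*18) * (17.5^2/3 + 44.5^2/4 + 58.5^2/5 + 32.5^2/5) - 3*18
     = 0.039216 * 1492.85 - 54
     = 4.542974.
Step 4: Ties present; correction factor C = 1 - 60/(17^3 - 17) = 0.987745. Corrected H = 4.542974 / 0.987745 = 4.599338.
Step 5: Under H0, H ~ chi^2(3); p-value = 0.203599.
Step 6: alpha = 0.05. fail to reject H0.

H = 4.5993, df = 3, p = 0.203599, fail to reject H0.


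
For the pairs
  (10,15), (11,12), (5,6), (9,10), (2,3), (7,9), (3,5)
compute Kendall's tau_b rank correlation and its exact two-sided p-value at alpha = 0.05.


Step 1: Enumerate the 21 unordered pairs (i,j) with i<j and classify each by sign(x_j-x_i) * sign(y_j-y_i).
  (1,2):dx=+1,dy=-3->D; (1,3):dx=-5,dy=-9->C; (1,4):dx=-1,dy=-5->C; (1,5):dx=-8,dy=-12->C
  (1,6):dx=-3,dy=-6->C; (1,7):dx=-7,dy=-10->C; (2,3):dx=-6,dy=-6->C; (2,4):dx=-2,dy=-2->C
  (2,5):dx=-9,dy=-9->C; (2,6):dx=-4,dy=-3->C; (2,7):dx=-8,dy=-7->C; (3,4):dx=+4,dy=+4->C
  (3,5):dx=-3,dy=-3->C; (3,6):dx=+2,dy=+3->C; (3,7):dx=-2,dy=-1->C; (4,5):dx=-7,dy=-7->C
  (4,6):dx=-2,dy=-1->C; (4,7):dx=-6,dy=-5->C; (5,6):dx=+5,dy=+6->C; (5,7):dx=+1,dy=+2->C
  (6,7):dx=-4,dy=-4->C
Step 2: C = 20, D = 1, total pairs = 21.
Step 3: tau = (C - D)/(n(n-1)/2) = (20 - 1)/21 = 0.904762.
Step 4: Exact two-sided p-value (enumerate n! = 5040 permutations of y under H0): p = 0.002778.
Step 5: alpha = 0.05. reject H0.

tau_b = 0.9048 (C=20, D=1), p = 0.002778, reject H0.


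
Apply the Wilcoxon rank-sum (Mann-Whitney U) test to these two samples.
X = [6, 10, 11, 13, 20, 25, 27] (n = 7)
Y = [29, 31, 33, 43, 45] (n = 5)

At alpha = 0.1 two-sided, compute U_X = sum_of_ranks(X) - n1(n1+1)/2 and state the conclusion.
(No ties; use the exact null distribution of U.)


Step 1: Combine and sort all 12 observations; assign midranks.
sorted (value, group): (6,X), (10,X), (11,X), (13,X), (20,X), (25,X), (27,X), (29,Y), (31,Y), (33,Y), (43,Y), (45,Y)
ranks: 6->1, 10->2, 11->3, 13->4, 20->5, 25->6, 27->7, 29->8, 31->9, 33->10, 43->11, 45->12
Step 2: Rank sum for X: R1 = 1 + 2 + 3 + 4 + 5 + 6 + 7 = 28.
Step 3: U_X = R1 - n1(n1+1)/2 = 28 - 7*8/2 = 28 - 28 = 0.
       U_Y = n1*n2 - U_X = 35 - 0 = 35.
Step 4: No ties, so the exact null distribution of U (based on enumerating the C(12,7) = 792 equally likely rank assignments) gives the two-sided p-value.
Step 5: p-value = 0.002525; compare to alpha = 0.1. reject H0.

U_X = 0, p = 0.002525, reject H0 at alpha = 0.1.


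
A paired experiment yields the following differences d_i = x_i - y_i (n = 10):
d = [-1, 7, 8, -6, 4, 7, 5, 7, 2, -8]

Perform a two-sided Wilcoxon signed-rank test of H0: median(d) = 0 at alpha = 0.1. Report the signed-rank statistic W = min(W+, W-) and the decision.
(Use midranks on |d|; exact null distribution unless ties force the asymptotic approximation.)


Step 1: Drop any zero differences (none here) and take |d_i|.
|d| = [1, 7, 8, 6, 4, 7, 5, 7, 2, 8]
Step 2: Midrank |d_i| (ties get averaged ranks).
ranks: |1|->1, |7|->7, |8|->9.5, |6|->5, |4|->3, |7|->7, |5|->4, |7|->7, |2|->2, |8|->9.5
Step 3: Attach original signs; sum ranks with positive sign and with negative sign.
W+ = 7 + 9.5 + 3 + 7 + 4 + 7 + 2 = 39.5
W- = 1 + 5 + 9.5 = 15.5
(Check: W+ + W- = 55 should equal n(n+1)/2 = 55.)
Step 4: Test statistic W = min(W+, W-) = 15.5.
Step 5: Ties in |d|, so use the tie-corrected normal approximation.
        E[W] = n(n+1)/4 = 10*11/4 = 27.5.
        Tie groups: |d|=7 (t=3), |d|=8 (t=2); sum(t^3 - t) = 30.
        Var[W] = n(n+1)(2n+1)/24 - sum(t^3-t)/48 = 2310/24 - 30/48 = 95.625.
        z = (W - E[W]) / sqrt(Var[W]) = (15.5 - 27.5) / 9.7788 = -1.2271.
        Two-sided p = 2*Phi(z) = 0.219768.
Step 6: alpha = 0.1. fail to reject H0.

W+ = 39.5, W- = 15.5, W = min = 15.5, p = 0.219768, fail to reject H0.


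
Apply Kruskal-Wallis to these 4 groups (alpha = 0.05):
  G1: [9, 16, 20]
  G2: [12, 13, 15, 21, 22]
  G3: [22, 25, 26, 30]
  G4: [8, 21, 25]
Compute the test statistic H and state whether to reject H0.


Step 1: Combine all N = 15 observations and assign midranks.
sorted (value, group, rank): (8,G4,1), (9,G1,2), (12,G2,3), (13,G2,4), (15,G2,5), (16,G1,6), (20,G1,7), (21,G2,8.5), (21,G4,8.5), (22,G2,10.5), (22,G3,10.5), (25,G3,12.5), (25,G4,12.5), (26,G3,14), (30,G3,15)
Step 2: Sum ranks within each group.
R_1 = 15 (n_1 = 3)
R_2 = 31 (n_2 = 5)
R_3 = 52 (n_3 = 4)
R_4 = 22 (n_4 = 3)
Step 3: H = 12/(N(N+1)) * sum(R_i^2/n_i) - 3(N+1)
     = 12/(15*16) * (15^2/3 + 31^2/5 + 52^2/4 + 22^2/3) - 3*16
     = 0.050000 * 1104.53 - 48
     = 7.226667.
Step 4: Ties present; correction factor C = 1 - 18/(15^3 - 15) = 0.994643. Corrected H = 7.226667 / 0.994643 = 7.265589.
Step 5: Under H0, H ~ chi^2(3); p-value = 0.063897.
Step 6: alpha = 0.05. fail to reject H0.

H = 7.2656, df = 3, p = 0.063897, fail to reject H0.


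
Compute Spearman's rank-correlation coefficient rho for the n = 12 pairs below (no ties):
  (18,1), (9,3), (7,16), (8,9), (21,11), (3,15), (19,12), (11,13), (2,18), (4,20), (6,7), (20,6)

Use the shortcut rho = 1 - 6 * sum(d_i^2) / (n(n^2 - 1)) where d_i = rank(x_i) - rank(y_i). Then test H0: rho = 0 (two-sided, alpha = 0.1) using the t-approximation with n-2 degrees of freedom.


Step 1: Rank x and y separately (midranks; no ties here).
rank(x): 18->9, 9->7, 7->5, 8->6, 21->12, 3->2, 19->10, 11->8, 2->1, 4->3, 6->4, 20->11
rank(y): 1->1, 3->2, 16->10, 9->5, 11->6, 15->9, 12->7, 13->8, 18->11, 20->12, 7->4, 6->3
Step 2: d_i = R_x(i) - R_y(i); compute d_i^2.
  (9-1)^2=64, (7-2)^2=25, (5-10)^2=25, (6-5)^2=1, (12-6)^2=36, (2-9)^2=49, (10-7)^2=9, (8-8)^2=0, (1-11)^2=100, (3-12)^2=81, (4-4)^2=0, (11-3)^2=64
sum(d^2) = 454.
Step 3: rho = 1 - 6*454 / (12*(12^2 - 1)) = 1 - 2724/1716 = -0.587413.
Step 4: Under H0, t = rho * sqrt((n-2)/(1-rho^2)) = -2.2953 ~ t(10).
Step 5: Two-sided p-value from the t-distribution with 10 df = 0.044609.
Step 6: alpha = 0.1. reject H0.

rho = -0.5874, p = 0.044609, reject H0 at alpha = 0.1.


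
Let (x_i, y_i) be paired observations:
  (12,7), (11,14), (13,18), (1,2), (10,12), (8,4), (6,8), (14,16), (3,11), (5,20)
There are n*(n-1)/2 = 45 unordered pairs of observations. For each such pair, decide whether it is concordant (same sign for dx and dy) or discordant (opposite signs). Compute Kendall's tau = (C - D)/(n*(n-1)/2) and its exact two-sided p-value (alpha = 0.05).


Step 1: Enumerate the 45 unordered pairs (i,j) with i<j and classify each by sign(x_j-x_i) * sign(y_j-y_i).
  (1,2):dx=-1,dy=+7->D; (1,3):dx=+1,dy=+11->C; (1,4):dx=-11,dy=-5->C; (1,5):dx=-2,dy=+5->D
  (1,6):dx=-4,dy=-3->C; (1,7):dx=-6,dy=+1->D; (1,8):dx=+2,dy=+9->C; (1,9):dx=-9,dy=+4->D
  (1,10):dx=-7,dy=+13->D; (2,3):dx=+2,dy=+4->C; (2,4):dx=-10,dy=-12->C; (2,5):dx=-1,dy=-2->C
  (2,6):dx=-3,dy=-10->C; (2,7):dx=-5,dy=-6->C; (2,8):dx=+3,dy=+2->C; (2,9):dx=-8,dy=-3->C
  (2,10):dx=-6,dy=+6->D; (3,4):dx=-12,dy=-16->C; (3,5):dx=-3,dy=-6->C; (3,6):dx=-5,dy=-14->C
  (3,7):dx=-7,dy=-10->C; (3,8):dx=+1,dy=-2->D; (3,9):dx=-10,dy=-7->C; (3,10):dx=-8,dy=+2->D
  (4,5):dx=+9,dy=+10->C; (4,6):dx=+7,dy=+2->C; (4,7):dx=+5,dy=+6->C; (4,8):dx=+13,dy=+14->C
  (4,9):dx=+2,dy=+9->C; (4,10):dx=+4,dy=+18->C; (5,6):dx=-2,dy=-8->C; (5,7):dx=-4,dy=-4->C
  (5,8):dx=+4,dy=+4->C; (5,9):dx=-7,dy=-1->C; (5,10):dx=-5,dy=+8->D; (6,7):dx=-2,dy=+4->D
  (6,8):dx=+6,dy=+12->C; (6,9):dx=-5,dy=+7->D; (6,10):dx=-3,dy=+16->D; (7,8):dx=+8,dy=+8->C
  (7,9):dx=-3,dy=+3->D; (7,10):dx=-1,dy=+12->D; (8,9):dx=-11,dy=-5->C; (8,10):dx=-9,dy=+4->D
  (9,10):dx=+2,dy=+9->C
Step 2: C = 30, D = 15, total pairs = 45.
Step 3: tau = (C - D)/(n(n-1)/2) = (30 - 15)/45 = 0.333333.
Step 4: Exact two-sided p-value (enumerate n! = 3628800 permutations of y under H0): p = 0.216373.
Step 5: alpha = 0.05. fail to reject H0.

tau_b = 0.3333 (C=30, D=15), p = 0.216373, fail to reject H0.


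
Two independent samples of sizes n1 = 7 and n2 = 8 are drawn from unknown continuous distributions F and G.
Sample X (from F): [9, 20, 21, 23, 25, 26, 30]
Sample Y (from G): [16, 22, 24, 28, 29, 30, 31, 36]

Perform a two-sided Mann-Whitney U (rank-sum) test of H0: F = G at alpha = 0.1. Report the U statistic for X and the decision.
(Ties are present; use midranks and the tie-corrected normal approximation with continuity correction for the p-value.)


Step 1: Combine and sort all 15 observations; assign midranks.
sorted (value, group): (9,X), (16,Y), (20,X), (21,X), (22,Y), (23,X), (24,Y), (25,X), (26,X), (28,Y), (29,Y), (30,X), (30,Y), (31,Y), (36,Y)
ranks: 9->1, 16->2, 20->3, 21->4, 22->5, 23->6, 24->7, 25->8, 26->9, 28->10, 29->11, 30->12.5, 30->12.5, 31->14, 36->15
Step 2: Rank sum for X: R1 = 1 + 3 + 4 + 6 + 8 + 9 + 12.5 = 43.5.
Step 3: U_X = R1 - n1(n1+1)/2 = 43.5 - 7*8/2 = 43.5 - 28 = 15.5.
       U_Y = n1*n2 - U_X = 56 - 15.5 = 40.5.
Step 4: Ties are present, so use the tie-corrected normal approximation (with continuity correction) for the p-value.
Step 5: p-value = 0.164537; compare to alpha = 0.1. fail to reject H0.

U_X = 15.5, p = 0.164537, fail to reject H0 at alpha = 0.1.


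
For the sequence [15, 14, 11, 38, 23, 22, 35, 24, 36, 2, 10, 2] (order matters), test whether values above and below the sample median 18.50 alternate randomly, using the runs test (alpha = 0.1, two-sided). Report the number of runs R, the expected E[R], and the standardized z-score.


Step 1: Compute median = 18.50; label A = above, B = below.
Labels in order: BBBAAAAAABBB  (n_A = 6, n_B = 6)
Step 2: Count runs R = 3.
Step 3: Under H0 (random ordering), E[R] = 2*n_A*n_B/(n_A+n_B) + 1 = 2*6*6/12 + 1 = 7.0000.
        Var[R] = 2*n_A*n_B*(2*n_A*n_B - n_A - n_B) / ((n_A+n_B)^2 * (n_A+n_B-1)) = 4320/1584 = 2.7273.
        SD[R] = 1.6514.
Step 4: Continuity-corrected z = (R + 0.5 - E[R]) / SD[R] = (3 + 0.5 - 7.0000) / 1.6514 = -2.1194.
Step 5: Two-sided p-value via normal approximation = 2*(1 - Phi(|z|)) = 0.034060.
Step 6: alpha = 0.1. reject H0.

R = 3, z = -2.1194, p = 0.034060, reject H0.


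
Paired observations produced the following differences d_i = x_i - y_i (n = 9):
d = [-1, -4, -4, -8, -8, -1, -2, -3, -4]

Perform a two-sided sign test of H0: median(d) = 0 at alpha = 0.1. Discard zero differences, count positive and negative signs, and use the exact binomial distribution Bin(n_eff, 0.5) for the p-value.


Step 1: Discard zero differences. Original n = 9; n_eff = number of nonzero differences = 9.
Nonzero differences (with sign): -1, -4, -4, -8, -8, -1, -2, -3, -4
Step 2: Count signs: positive = 0, negative = 9.
Step 3: Under H0: P(positive) = 0.5, so the number of positives S ~ Bin(9, 0.5).
Step 4: Two-sided exact p-value = sum of Bin(9,0.5) probabilities at or below the observed probability = 0.003906.
Step 5: alpha = 0.1. reject H0.

n_eff = 9, pos = 0, neg = 9, p = 0.003906, reject H0.


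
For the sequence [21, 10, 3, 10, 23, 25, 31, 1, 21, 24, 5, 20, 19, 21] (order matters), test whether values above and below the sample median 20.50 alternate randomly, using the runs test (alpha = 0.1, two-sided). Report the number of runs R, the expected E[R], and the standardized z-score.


Step 1: Compute median = 20.50; label A = above, B = below.
Labels in order: ABBBAAABAABBBA  (n_A = 7, n_B = 7)
Step 2: Count runs R = 7.
Step 3: Under H0 (random ordering), E[R] = 2*n_A*n_B/(n_A+n_B) + 1 = 2*7*7/14 + 1 = 8.0000.
        Var[R] = 2*n_A*n_B*(2*n_A*n_B - n_A - n_B) / ((n_A+n_B)^2 * (n_A+n_B-1)) = 8232/2548 = 3.2308.
        SD[R] = 1.7974.
Step 4: Continuity-corrected z = (R + 0.5 - E[R]) / SD[R] = (7 + 0.5 - 8.0000) / 1.7974 = -0.2782.
Step 5: Two-sided p-value via normal approximation = 2*(1 - Phi(|z|)) = 0.780879.
Step 6: alpha = 0.1. fail to reject H0.

R = 7, z = -0.2782, p = 0.780879, fail to reject H0.


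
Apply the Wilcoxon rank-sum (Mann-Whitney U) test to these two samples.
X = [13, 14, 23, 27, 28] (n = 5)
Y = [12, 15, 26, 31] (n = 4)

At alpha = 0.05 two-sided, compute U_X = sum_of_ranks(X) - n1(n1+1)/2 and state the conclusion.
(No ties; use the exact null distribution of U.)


Step 1: Combine and sort all 9 observations; assign midranks.
sorted (value, group): (12,Y), (13,X), (14,X), (15,Y), (23,X), (26,Y), (27,X), (28,X), (31,Y)
ranks: 12->1, 13->2, 14->3, 15->4, 23->5, 26->6, 27->7, 28->8, 31->9
Step 2: Rank sum for X: R1 = 2 + 3 + 5 + 7 + 8 = 25.
Step 3: U_X = R1 - n1(n1+1)/2 = 25 - 5*6/2 = 25 - 15 = 10.
       U_Y = n1*n2 - U_X = 20 - 10 = 10.
Step 4: No ties, so the exact null distribution of U (based on enumerating the C(9,5) = 126 equally likely rank assignments) gives the two-sided p-value.
Step 5: p-value = 1.000000; compare to alpha = 0.05. fail to reject H0.

U_X = 10, p = 1.000000, fail to reject H0 at alpha = 0.05.


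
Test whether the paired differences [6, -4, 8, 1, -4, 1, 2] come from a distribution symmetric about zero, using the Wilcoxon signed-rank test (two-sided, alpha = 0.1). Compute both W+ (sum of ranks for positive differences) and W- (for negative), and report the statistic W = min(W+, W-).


Step 1: Drop any zero differences (none here) and take |d_i|.
|d| = [6, 4, 8, 1, 4, 1, 2]
Step 2: Midrank |d_i| (ties get averaged ranks).
ranks: |6|->6, |4|->4.5, |8|->7, |1|->1.5, |4|->4.5, |1|->1.5, |2|->3
Step 3: Attach original signs; sum ranks with positive sign and with negative sign.
W+ = 6 + 7 + 1.5 + 1.5 + 3 = 19
W- = 4.5 + 4.5 = 9
(Check: W+ + W- = 28 should equal n(n+1)/2 = 28.)
Step 4: Test statistic W = min(W+, W-) = 9.
Step 5: Ties in |d|, so use the tie-corrected normal approximation.
        E[W] = n(n+1)/4 = 7*8/4 = 14.
        Tie groups: |d|=1 (t=2), |d|=4 (t=2); sum(t^3 - t) = 12.
        Var[W] = n(n+1)(2n+1)/24 - sum(t^3-t)/48 = 840/24 - 12/48 = 34.75.
        z = (W - E[W]) / sqrt(Var[W]) = (9 - 14) / 5.8949 = -0.8482.
        Two-sided p = 2*Phi(z) = 0.396333.
Step 6: alpha = 0.1. fail to reject H0.

W+ = 19, W- = 9, W = min = 9, p = 0.396333, fail to reject H0.


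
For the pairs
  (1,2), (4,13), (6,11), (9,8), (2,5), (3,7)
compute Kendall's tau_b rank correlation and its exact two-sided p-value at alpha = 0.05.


Step 1: Enumerate the 15 unordered pairs (i,j) with i<j and classify each by sign(x_j-x_i) * sign(y_j-y_i).
  (1,2):dx=+3,dy=+11->C; (1,3):dx=+5,dy=+9->C; (1,4):dx=+8,dy=+6->C; (1,5):dx=+1,dy=+3->C
  (1,6):dx=+2,dy=+5->C; (2,3):dx=+2,dy=-2->D; (2,4):dx=+5,dy=-5->D; (2,5):dx=-2,dy=-8->C
  (2,6):dx=-1,dy=-6->C; (3,4):dx=+3,dy=-3->D; (3,5):dx=-4,dy=-6->C; (3,6):dx=-3,dy=-4->C
  (4,5):dx=-7,dy=-3->C; (4,6):dx=-6,dy=-1->C; (5,6):dx=+1,dy=+2->C
Step 2: C = 12, D = 3, total pairs = 15.
Step 3: tau = (C - D)/(n(n-1)/2) = (12 - 3)/15 = 0.600000.
Step 4: Exact two-sided p-value (enumerate n! = 720 permutations of y under H0): p = 0.136111.
Step 5: alpha = 0.05. fail to reject H0.

tau_b = 0.6000 (C=12, D=3), p = 0.136111, fail to reject H0.


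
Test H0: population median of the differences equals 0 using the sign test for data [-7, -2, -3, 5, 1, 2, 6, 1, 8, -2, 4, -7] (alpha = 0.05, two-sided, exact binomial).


Step 1: Discard zero differences. Original n = 12; n_eff = number of nonzero differences = 12.
Nonzero differences (with sign): -7, -2, -3, +5, +1, +2, +6, +1, +8, -2, +4, -7
Step 2: Count signs: positive = 7, negative = 5.
Step 3: Under H0: P(positive) = 0.5, so the number of positives S ~ Bin(12, 0.5).
Step 4: Two-sided exact p-value = sum of Bin(12,0.5) probabilities at or below the observed probability = 0.774414.
Step 5: alpha = 0.05. fail to reject H0.

n_eff = 12, pos = 7, neg = 5, p = 0.774414, fail to reject H0.


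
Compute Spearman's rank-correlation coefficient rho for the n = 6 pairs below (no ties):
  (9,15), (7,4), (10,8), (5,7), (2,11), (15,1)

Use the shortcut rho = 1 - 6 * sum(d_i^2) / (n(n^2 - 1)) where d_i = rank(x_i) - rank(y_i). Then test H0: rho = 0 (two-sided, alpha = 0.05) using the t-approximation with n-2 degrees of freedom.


Step 1: Rank x and y separately (midranks; no ties here).
rank(x): 9->4, 7->3, 10->5, 5->2, 2->1, 15->6
rank(y): 15->6, 4->2, 8->4, 7->3, 11->5, 1->1
Step 2: d_i = R_x(i) - R_y(i); compute d_i^2.
  (4-6)^2=4, (3-2)^2=1, (5-4)^2=1, (2-3)^2=1, (1-5)^2=16, (6-1)^2=25
sum(d^2) = 48.
Step 3: rho = 1 - 6*48 / (6*(6^2 - 1)) = 1 - 288/210 = -0.371429.
Step 4: Under H0, t = rho * sqrt((n-2)/(1-rho^2)) = -0.8001 ~ t(4).
Step 5: Two-sided p-value from the t-distribution with 4 df = 0.468478.
Step 6: alpha = 0.05. fail to reject H0.

rho = -0.3714, p = 0.468478, fail to reject H0 at alpha = 0.05.


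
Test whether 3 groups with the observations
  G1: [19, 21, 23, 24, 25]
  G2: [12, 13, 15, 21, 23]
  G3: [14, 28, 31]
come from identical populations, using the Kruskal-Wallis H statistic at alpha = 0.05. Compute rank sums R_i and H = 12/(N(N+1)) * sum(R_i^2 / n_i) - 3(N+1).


Step 1: Combine all N = 13 observations and assign midranks.
sorted (value, group, rank): (12,G2,1), (13,G2,2), (14,G3,3), (15,G2,4), (19,G1,5), (21,G1,6.5), (21,G2,6.5), (23,G1,8.5), (23,G2,8.5), (24,G1,10), (25,G1,11), (28,G3,12), (31,G3,13)
Step 2: Sum ranks within each group.
R_1 = 41 (n_1 = 5)
R_2 = 22 (n_2 = 5)
R_3 = 28 (n_3 = 3)
Step 3: H = 12/(N(N+1)) * sum(R_i^2/n_i) - 3(N+1)
     = 12/(13*14) * (41^2/5 + 22^2/5 + 28^2/3) - 3*14
     = 0.065934 * 694.333 - 42
     = 3.780220.
Step 4: Ties present; correction factor C = 1 - 12/(13^3 - 13) = 0.994505. Corrected H = 3.780220 / 0.994505 = 3.801105.
Step 5: Under H0, H ~ chi^2(2); p-value = 0.149486.
Step 6: alpha = 0.05. fail to reject H0.

H = 3.8011, df = 2, p = 0.149486, fail to reject H0.


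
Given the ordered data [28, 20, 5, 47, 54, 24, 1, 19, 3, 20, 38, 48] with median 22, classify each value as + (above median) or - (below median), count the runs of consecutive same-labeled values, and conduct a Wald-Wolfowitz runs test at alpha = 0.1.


Step 1: Compute median = 22; label A = above, B = below.
Labels in order: ABBAAABBBBAA  (n_A = 6, n_B = 6)
Step 2: Count runs R = 5.
Step 3: Under H0 (random ordering), E[R] = 2*n_A*n_B/(n_A+n_B) + 1 = 2*6*6/12 + 1 = 7.0000.
        Var[R] = 2*n_A*n_B*(2*n_A*n_B - n_A - n_B) / ((n_A+n_B)^2 * (n_A+n_B-1)) = 4320/1584 = 2.7273.
        SD[R] = 1.6514.
Step 4: Continuity-corrected z = (R + 0.5 - E[R]) / SD[R] = (5 + 0.5 - 7.0000) / 1.6514 = -0.9083.
Step 5: Two-sided p-value via normal approximation = 2*(1 - Phi(|z|)) = 0.363722.
Step 6: alpha = 0.1. fail to reject H0.

R = 5, z = -0.9083, p = 0.363722, fail to reject H0.


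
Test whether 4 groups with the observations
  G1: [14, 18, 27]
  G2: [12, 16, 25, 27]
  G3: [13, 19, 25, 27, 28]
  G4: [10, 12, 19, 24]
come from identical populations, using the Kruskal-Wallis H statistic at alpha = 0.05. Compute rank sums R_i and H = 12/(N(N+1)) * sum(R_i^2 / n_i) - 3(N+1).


Step 1: Combine all N = 16 observations and assign midranks.
sorted (value, group, rank): (10,G4,1), (12,G2,2.5), (12,G4,2.5), (13,G3,4), (14,G1,5), (16,G2,6), (18,G1,7), (19,G3,8.5), (19,G4,8.5), (24,G4,10), (25,G2,11.5), (25,G3,11.5), (27,G1,14), (27,G2,14), (27,G3,14), (28,G3,16)
Step 2: Sum ranks within each group.
R_1 = 26 (n_1 = 3)
R_2 = 34 (n_2 = 4)
R_3 = 54 (n_3 = 5)
R_4 = 22 (n_4 = 4)
Step 3: H = 12/(N(N+1)) * sum(R_i^2/n_i) - 3(N+1)
     = 12/(16*17) * (26^2/3 + 34^2/4 + 54^2/5 + 22^2/4) - 3*17
     = 0.044118 * 1218.53 - 51
     = 2.758824.
Step 4: Ties present; correction factor C = 1 - 42/(16^3 - 16) = 0.989706. Corrected H = 2.758824 / 0.989706 = 2.787519.
Step 5: Under H0, H ~ chi^2(3); p-value = 0.425559.
Step 6: alpha = 0.05. fail to reject H0.

H = 2.7875, df = 3, p = 0.425559, fail to reject H0.


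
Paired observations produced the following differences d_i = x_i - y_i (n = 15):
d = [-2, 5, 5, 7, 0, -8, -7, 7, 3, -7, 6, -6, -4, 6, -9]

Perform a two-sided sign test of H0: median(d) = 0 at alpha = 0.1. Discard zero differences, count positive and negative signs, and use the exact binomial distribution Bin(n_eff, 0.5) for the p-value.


Step 1: Discard zero differences. Original n = 15; n_eff = number of nonzero differences = 14.
Nonzero differences (with sign): -2, +5, +5, +7, -8, -7, +7, +3, -7, +6, -6, -4, +6, -9
Step 2: Count signs: positive = 7, negative = 7.
Step 3: Under H0: P(positive) = 0.5, so the number of positives S ~ Bin(14, 0.5).
Step 4: Two-sided exact p-value = sum of Bin(14,0.5) probabilities at or below the observed probability = 1.000000.
Step 5: alpha = 0.1. fail to reject H0.

n_eff = 14, pos = 7, neg = 7, p = 1.000000, fail to reject H0.


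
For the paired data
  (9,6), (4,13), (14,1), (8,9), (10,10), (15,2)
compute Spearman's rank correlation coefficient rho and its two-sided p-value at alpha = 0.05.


Step 1: Rank x and y separately (midranks; no ties here).
rank(x): 9->3, 4->1, 14->5, 8->2, 10->4, 15->6
rank(y): 6->3, 13->6, 1->1, 9->4, 10->5, 2->2
Step 2: d_i = R_x(i) - R_y(i); compute d_i^2.
  (3-3)^2=0, (1-6)^2=25, (5-1)^2=16, (2-4)^2=4, (4-5)^2=1, (6-2)^2=16
sum(d^2) = 62.
Step 3: rho = 1 - 6*62 / (6*(6^2 - 1)) = 1 - 372/210 = -0.771429.
Step 4: Under H0, t = rho * sqrt((n-2)/(1-rho^2)) = -2.4247 ~ t(4).
Step 5: Two-sided p-value from the t-distribution with 4 df = 0.072397.
Step 6: alpha = 0.05. fail to reject H0.

rho = -0.7714, p = 0.072397, fail to reject H0 at alpha = 0.05.


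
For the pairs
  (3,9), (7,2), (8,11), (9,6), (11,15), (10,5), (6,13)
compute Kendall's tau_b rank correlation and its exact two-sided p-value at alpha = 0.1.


Step 1: Enumerate the 21 unordered pairs (i,j) with i<j and classify each by sign(x_j-x_i) * sign(y_j-y_i).
  (1,2):dx=+4,dy=-7->D; (1,3):dx=+5,dy=+2->C; (1,4):dx=+6,dy=-3->D; (1,5):dx=+8,dy=+6->C
  (1,6):dx=+7,dy=-4->D; (1,7):dx=+3,dy=+4->C; (2,3):dx=+1,dy=+9->C; (2,4):dx=+2,dy=+4->C
  (2,5):dx=+4,dy=+13->C; (2,6):dx=+3,dy=+3->C; (2,7):dx=-1,dy=+11->D; (3,4):dx=+1,dy=-5->D
  (3,5):dx=+3,dy=+4->C; (3,6):dx=+2,dy=-6->D; (3,7):dx=-2,dy=+2->D; (4,5):dx=+2,dy=+9->C
  (4,6):dx=+1,dy=-1->D; (4,7):dx=-3,dy=+7->D; (5,6):dx=-1,dy=-10->C; (5,7):dx=-5,dy=-2->C
  (6,7):dx=-4,dy=+8->D
Step 2: C = 11, D = 10, total pairs = 21.
Step 3: tau = (C - D)/(n(n-1)/2) = (11 - 10)/21 = 0.047619.
Step 4: Exact two-sided p-value (enumerate n! = 5040 permutations of y under H0): p = 1.000000.
Step 5: alpha = 0.1. fail to reject H0.

tau_b = 0.0476 (C=11, D=10), p = 1.000000, fail to reject H0.


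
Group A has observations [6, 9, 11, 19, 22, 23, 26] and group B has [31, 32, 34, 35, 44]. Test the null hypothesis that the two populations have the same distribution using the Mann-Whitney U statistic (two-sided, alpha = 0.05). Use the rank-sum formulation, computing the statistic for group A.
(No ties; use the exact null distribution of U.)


Step 1: Combine and sort all 12 observations; assign midranks.
sorted (value, group): (6,X), (9,X), (11,X), (19,X), (22,X), (23,X), (26,X), (31,Y), (32,Y), (34,Y), (35,Y), (44,Y)
ranks: 6->1, 9->2, 11->3, 19->4, 22->5, 23->6, 26->7, 31->8, 32->9, 34->10, 35->11, 44->12
Step 2: Rank sum for X: R1 = 1 + 2 + 3 + 4 + 5 + 6 + 7 = 28.
Step 3: U_X = R1 - n1(n1+1)/2 = 28 - 7*8/2 = 28 - 28 = 0.
       U_Y = n1*n2 - U_X = 35 - 0 = 35.
Step 4: No ties, so the exact null distribution of U (based on enumerating the C(12,7) = 792 equally likely rank assignments) gives the two-sided p-value.
Step 5: p-value = 0.002525; compare to alpha = 0.05. reject H0.

U_X = 0, p = 0.002525, reject H0 at alpha = 0.05.


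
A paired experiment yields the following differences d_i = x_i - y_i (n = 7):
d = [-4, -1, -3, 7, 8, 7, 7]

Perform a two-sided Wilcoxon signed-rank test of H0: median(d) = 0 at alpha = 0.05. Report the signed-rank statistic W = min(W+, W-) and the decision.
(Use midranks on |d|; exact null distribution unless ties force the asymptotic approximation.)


Step 1: Drop any zero differences (none here) and take |d_i|.
|d| = [4, 1, 3, 7, 8, 7, 7]
Step 2: Midrank |d_i| (ties get averaged ranks).
ranks: |4|->3, |1|->1, |3|->2, |7|->5, |8|->7, |7|->5, |7|->5
Step 3: Attach original signs; sum ranks with positive sign and with negative sign.
W+ = 5 + 7 + 5 + 5 = 22
W- = 3 + 1 + 2 = 6
(Check: W+ + W- = 28 should equal n(n+1)/2 = 28.)
Step 4: Test statistic W = min(W+, W-) = 6.
Step 5: Ties in |d|, so use the tie-corrected normal approximation.
        E[W] = n(n+1)/4 = 7*8/4 = 14.
        Tie groups: |d|=7 (t=3); sum(t^3 - t) = 24.
        Var[W] = n(n+1)(2n+1)/24 - sum(t^3-t)/48 = 840/24 - 24/48 = 34.5.
        z = (W - E[W]) / sqrt(Var[W]) = (6 - 14) / 5.8737 = -1.3620.
        Two-sided p = 2*Phi(z) = 0.173195.
Step 6: alpha = 0.05. fail to reject H0.

W+ = 22, W- = 6, W = min = 6, p = 0.173195, fail to reject H0.


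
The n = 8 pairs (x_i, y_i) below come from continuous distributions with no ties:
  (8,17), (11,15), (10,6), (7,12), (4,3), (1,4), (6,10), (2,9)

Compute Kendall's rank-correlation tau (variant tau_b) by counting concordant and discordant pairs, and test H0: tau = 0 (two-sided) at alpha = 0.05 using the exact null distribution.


Step 1: Enumerate the 28 unordered pairs (i,j) with i<j and classify each by sign(x_j-x_i) * sign(y_j-y_i).
  (1,2):dx=+3,dy=-2->D; (1,3):dx=+2,dy=-11->D; (1,4):dx=-1,dy=-5->C; (1,5):dx=-4,dy=-14->C
  (1,6):dx=-7,dy=-13->C; (1,7):dx=-2,dy=-7->C; (1,8):dx=-6,dy=-8->C; (2,3):dx=-1,dy=-9->C
  (2,4):dx=-4,dy=-3->C; (2,5):dx=-7,dy=-12->C; (2,6):dx=-10,dy=-11->C; (2,7):dx=-5,dy=-5->C
  (2,8):dx=-9,dy=-6->C; (3,4):dx=-3,dy=+6->D; (3,5):dx=-6,dy=-3->C; (3,6):dx=-9,dy=-2->C
  (3,7):dx=-4,dy=+4->D; (3,8):dx=-8,dy=+3->D; (4,5):dx=-3,dy=-9->C; (4,6):dx=-6,dy=-8->C
  (4,7):dx=-1,dy=-2->C; (4,8):dx=-5,dy=-3->C; (5,6):dx=-3,dy=+1->D; (5,7):dx=+2,dy=+7->C
  (5,8):dx=-2,dy=+6->D; (6,7):dx=+5,dy=+6->C; (6,8):dx=+1,dy=+5->C; (7,8):dx=-4,dy=-1->C
Step 2: C = 21, D = 7, total pairs = 28.
Step 3: tau = (C - D)/(n(n-1)/2) = (21 - 7)/28 = 0.500000.
Step 4: Exact two-sided p-value (enumerate n! = 40320 permutations of y under H0): p = 0.108681.
Step 5: alpha = 0.05. fail to reject H0.

tau_b = 0.5000 (C=21, D=7), p = 0.108681, fail to reject H0.


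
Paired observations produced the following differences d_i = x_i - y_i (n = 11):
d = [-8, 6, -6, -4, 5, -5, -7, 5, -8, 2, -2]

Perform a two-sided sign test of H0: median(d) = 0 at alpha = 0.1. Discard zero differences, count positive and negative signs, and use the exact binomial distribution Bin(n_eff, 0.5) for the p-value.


Step 1: Discard zero differences. Original n = 11; n_eff = number of nonzero differences = 11.
Nonzero differences (with sign): -8, +6, -6, -4, +5, -5, -7, +5, -8, +2, -2
Step 2: Count signs: positive = 4, negative = 7.
Step 3: Under H0: P(positive) = 0.5, so the number of positives S ~ Bin(11, 0.5).
Step 4: Two-sided exact p-value = sum of Bin(11,0.5) probabilities at or below the observed probability = 0.548828.
Step 5: alpha = 0.1. fail to reject H0.

n_eff = 11, pos = 4, neg = 7, p = 0.548828, fail to reject H0.


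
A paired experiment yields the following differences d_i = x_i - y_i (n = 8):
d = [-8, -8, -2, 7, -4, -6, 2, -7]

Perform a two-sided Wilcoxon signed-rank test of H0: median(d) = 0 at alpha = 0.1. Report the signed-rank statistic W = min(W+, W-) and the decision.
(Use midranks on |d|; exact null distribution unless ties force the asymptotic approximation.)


Step 1: Drop any zero differences (none here) and take |d_i|.
|d| = [8, 8, 2, 7, 4, 6, 2, 7]
Step 2: Midrank |d_i| (ties get averaged ranks).
ranks: |8|->7.5, |8|->7.5, |2|->1.5, |7|->5.5, |4|->3, |6|->4, |2|->1.5, |7|->5.5
Step 3: Attach original signs; sum ranks with positive sign and with negative sign.
W+ = 5.5 + 1.5 = 7
W- = 7.5 + 7.5 + 1.5 + 3 + 4 + 5.5 = 29
(Check: W+ + W- = 36 should equal n(n+1)/2 = 36.)
Step 4: Test statistic W = min(W+, W-) = 7.
Step 5: Ties in |d|, so use the tie-corrected normal approximation.
        E[W] = n(n+1)/4 = 8*9/4 = 18.
        Tie groups: |d|=2 (t=2), |d|=7 (t=2), |d|=8 (t=2); sum(t^3 - t) = 18.
        Var[W] = n(n+1)(2n+1)/24 - sum(t^3-t)/48 = 1224/24 - 18/48 = 50.625.
        z = (W - E[W]) / sqrt(Var[W]) = (7 - 18) / 7.1151 = -1.5460.
        Two-sided p = 2*Phi(z) = 0.122104.
Step 6: alpha = 0.1. fail to reject H0.

W+ = 7, W- = 29, W = min = 7, p = 0.122104, fail to reject H0.


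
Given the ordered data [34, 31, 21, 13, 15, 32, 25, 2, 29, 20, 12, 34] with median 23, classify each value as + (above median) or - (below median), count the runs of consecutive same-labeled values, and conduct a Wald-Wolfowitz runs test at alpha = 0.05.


Step 1: Compute median = 23; label A = above, B = below.
Labels in order: AABBBAABABBA  (n_A = 6, n_B = 6)
Step 2: Count runs R = 7.
Step 3: Under H0 (random ordering), E[R] = 2*n_A*n_B/(n_A+n_B) + 1 = 2*6*6/12 + 1 = 7.0000.
        Var[R] = 2*n_A*n_B*(2*n_A*n_B - n_A - n_B) / ((n_A+n_B)^2 * (n_A+n_B-1)) = 4320/1584 = 2.7273.
        SD[R] = 1.6514.
Step 4: R = E[R], so z = 0 with no continuity correction.
Step 5: Two-sided p-value via normal approximation = 2*(1 - Phi(|z|)) = 1.000000.
Step 6: alpha = 0.05. fail to reject H0.

R = 7, z = 0.0000, p = 1.000000, fail to reject H0.


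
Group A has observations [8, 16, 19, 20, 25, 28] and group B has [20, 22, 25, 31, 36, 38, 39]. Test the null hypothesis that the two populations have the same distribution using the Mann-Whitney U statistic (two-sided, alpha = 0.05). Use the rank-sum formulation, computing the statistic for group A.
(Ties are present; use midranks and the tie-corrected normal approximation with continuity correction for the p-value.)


Step 1: Combine and sort all 13 observations; assign midranks.
sorted (value, group): (8,X), (16,X), (19,X), (20,X), (20,Y), (22,Y), (25,X), (25,Y), (28,X), (31,Y), (36,Y), (38,Y), (39,Y)
ranks: 8->1, 16->2, 19->3, 20->4.5, 20->4.5, 22->6, 25->7.5, 25->7.5, 28->9, 31->10, 36->11, 38->12, 39->13
Step 2: Rank sum for X: R1 = 1 + 2 + 3 + 4.5 + 7.5 + 9 = 27.
Step 3: U_X = R1 - n1(n1+1)/2 = 27 - 6*7/2 = 27 - 21 = 6.
       U_Y = n1*n2 - U_X = 42 - 6 = 36.
Step 4: Ties are present, so use the tie-corrected normal approximation (with continuity correction) for the p-value.
Step 5: p-value = 0.037788; compare to alpha = 0.05. reject H0.

U_X = 6, p = 0.037788, reject H0 at alpha = 0.05.


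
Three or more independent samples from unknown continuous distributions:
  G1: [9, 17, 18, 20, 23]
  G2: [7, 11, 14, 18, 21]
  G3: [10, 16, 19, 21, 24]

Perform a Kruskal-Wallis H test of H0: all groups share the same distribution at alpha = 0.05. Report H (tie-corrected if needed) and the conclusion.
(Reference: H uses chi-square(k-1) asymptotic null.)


Step 1: Combine all N = 15 observations and assign midranks.
sorted (value, group, rank): (7,G2,1), (9,G1,2), (10,G3,3), (11,G2,4), (14,G2,5), (16,G3,6), (17,G1,7), (18,G1,8.5), (18,G2,8.5), (19,G3,10), (20,G1,11), (21,G2,12.5), (21,G3,12.5), (23,G1,14), (24,G3,15)
Step 2: Sum ranks within each group.
R_1 = 42.5 (n_1 = 5)
R_2 = 31 (n_2 = 5)
R_3 = 46.5 (n_3 = 5)
Step 3: H = 12/(N(N+1)) * sum(R_i^2/n_i) - 3(N+1)
     = 12/(15*16) * (42.5^2/5 + 31^2/5 + 46.5^2/5) - 3*16
     = 0.050000 * 985.9 - 48
     = 1.295000.
Step 4: Ties present; correction factor C = 1 - 12/(15^3 - 15) = 0.996429. Corrected H = 1.295000 / 0.996429 = 1.299642.
Step 5: Under H0, H ~ chi^2(2); p-value = 0.522139.
Step 6: alpha = 0.05. fail to reject H0.

H = 1.2996, df = 2, p = 0.522139, fail to reject H0.


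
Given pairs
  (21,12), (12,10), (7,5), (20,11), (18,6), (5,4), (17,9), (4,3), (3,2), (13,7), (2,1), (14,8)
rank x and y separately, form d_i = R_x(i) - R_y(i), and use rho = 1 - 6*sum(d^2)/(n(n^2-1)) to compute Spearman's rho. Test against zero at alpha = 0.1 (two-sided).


Step 1: Rank x and y separately (midranks; no ties here).
rank(x): 21->12, 12->6, 7->5, 20->11, 18->10, 5->4, 17->9, 4->3, 3->2, 13->7, 2->1, 14->8
rank(y): 12->12, 10->10, 5->5, 11->11, 6->6, 4->4, 9->9, 3->3, 2->2, 7->7, 1->1, 8->8
Step 2: d_i = R_x(i) - R_y(i); compute d_i^2.
  (12-12)^2=0, (6-10)^2=16, (5-5)^2=0, (11-11)^2=0, (10-6)^2=16, (4-4)^2=0, (9-9)^2=0, (3-3)^2=0, (2-2)^2=0, (7-7)^2=0, (1-1)^2=0, (8-8)^2=0
sum(d^2) = 32.
Step 3: rho = 1 - 6*32 / (12*(12^2 - 1)) = 1 - 192/1716 = 0.888112.
Step 4: Under H0, t = rho * sqrt((n-2)/(1-rho^2)) = 6.1103 ~ t(10).
Step 5: Two-sided p-value from the t-distribution with 10 df = 0.000114.
Step 6: alpha = 0.1. reject H0.

rho = 0.8881, p = 0.000114, reject H0 at alpha = 0.1.


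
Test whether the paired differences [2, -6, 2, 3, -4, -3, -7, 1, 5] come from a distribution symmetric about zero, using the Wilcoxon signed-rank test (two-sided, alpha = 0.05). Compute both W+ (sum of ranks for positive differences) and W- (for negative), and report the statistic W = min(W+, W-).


Step 1: Drop any zero differences (none here) and take |d_i|.
|d| = [2, 6, 2, 3, 4, 3, 7, 1, 5]
Step 2: Midrank |d_i| (ties get averaged ranks).
ranks: |2|->2.5, |6|->8, |2|->2.5, |3|->4.5, |4|->6, |3|->4.5, |7|->9, |1|->1, |5|->7
Step 3: Attach original signs; sum ranks with positive sign and with negative sign.
W+ = 2.5 + 2.5 + 4.5 + 1 + 7 = 17.5
W- = 8 + 6 + 4.5 + 9 = 27.5
(Check: W+ + W- = 45 should equal n(n+1)/2 = 45.)
Step 4: Test statistic W = min(W+, W-) = 17.5.
Step 5: Ties in |d|, so use the tie-corrected normal approximation.
        E[W] = n(n+1)/4 = 9*10/4 = 22.5.
        Tie groups: |d|=2 (t=2), |d|=3 (t=2); sum(t^3 - t) = 12.
        Var[W] = n(n+1)(2n+1)/24 - sum(t^3-t)/48 = 1710/24 - 12/48 = 71.
        z = (W - E[W]) / sqrt(Var[W]) = (17.5 - 22.5) / 8.4261 = -0.5934.
        Two-sided p = 2*Phi(z) = 0.552920.
Step 6: alpha = 0.05. fail to reject H0.

W+ = 17.5, W- = 27.5, W = min = 17.5, p = 0.552920, fail to reject H0.
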